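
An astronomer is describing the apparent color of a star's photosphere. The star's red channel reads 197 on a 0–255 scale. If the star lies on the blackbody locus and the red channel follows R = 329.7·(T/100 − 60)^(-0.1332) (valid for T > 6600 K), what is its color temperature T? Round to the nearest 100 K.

10800 K

(t − 60)^(-0.1332) = 197/329.7 = 0.59751.
t − 60 = 0.59751^(1/-0.1332) = 0.59751^(-7.508) = 47.761, so t = 107.761.
T = 100·t = 10776 K → 10800 K to the nearest 100 K.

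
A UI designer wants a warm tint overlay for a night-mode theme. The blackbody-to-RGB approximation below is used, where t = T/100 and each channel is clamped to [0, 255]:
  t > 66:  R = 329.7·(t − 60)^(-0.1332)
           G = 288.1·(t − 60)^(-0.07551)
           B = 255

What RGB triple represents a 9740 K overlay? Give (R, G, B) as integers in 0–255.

(204, 219, 255)

t = 9740/100 = 97.4; the t > 66 branch applies.
R = 329.7·(97.4 − 60)^(-0.1332) = 329.7·37.4^(-0.1332) = 329.7·0.61730 = 203.523.
G = 288.1·(97.4 − 60)^(-0.07551) = 288.1·37.4^(-0.07551) = 288.1·0.76073 = 219.167.
B = 255 by definition for t > 66.
Rounded: (204, 219, 255).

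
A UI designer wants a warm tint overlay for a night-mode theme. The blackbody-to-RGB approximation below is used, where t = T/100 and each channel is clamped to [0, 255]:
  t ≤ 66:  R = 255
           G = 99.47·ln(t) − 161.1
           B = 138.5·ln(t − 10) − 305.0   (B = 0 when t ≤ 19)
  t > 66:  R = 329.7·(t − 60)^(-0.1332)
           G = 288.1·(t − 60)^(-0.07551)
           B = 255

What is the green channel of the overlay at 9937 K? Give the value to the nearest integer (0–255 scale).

218

t = 9937/100 = 99.37; the t > 66 branch applies.
G = 288.1·(99.37 − 60)^(-0.07551) = 288.1·39.37^(-0.07551) = 288.1·0.75779 = 218.319.
Rounded: 218.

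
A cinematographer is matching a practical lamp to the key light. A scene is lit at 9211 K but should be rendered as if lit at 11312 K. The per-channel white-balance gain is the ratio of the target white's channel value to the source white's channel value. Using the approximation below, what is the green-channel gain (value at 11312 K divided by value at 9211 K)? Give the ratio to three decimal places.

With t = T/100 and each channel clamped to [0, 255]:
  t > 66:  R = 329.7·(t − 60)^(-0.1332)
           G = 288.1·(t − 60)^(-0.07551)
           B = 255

At 9211 K (t = 92.11):
  G = 288.1·(92.11 − 60)^(-0.07551) = 288.1·32.11^(-0.07551) = 288.1·0.76954 = 221.706.
At 11312 K (t = 113.12):
  G = 288.1·(113.12 − 60)^(-0.07551) = 288.1·53.12^(-0.07551) = 288.1·0.74084 = 213.437.
Gain = 213.437 / 221.706 = 0.9627 → 0.963.

0.963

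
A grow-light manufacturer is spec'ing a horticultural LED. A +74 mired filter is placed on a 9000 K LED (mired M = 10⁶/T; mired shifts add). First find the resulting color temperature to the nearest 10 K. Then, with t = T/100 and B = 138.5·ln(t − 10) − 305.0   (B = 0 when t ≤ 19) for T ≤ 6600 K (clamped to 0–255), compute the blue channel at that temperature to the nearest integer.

M_in = 10⁶/9000 = 111.11; M_out = 111.11 + (+74) = 185.11.
T_out = 10⁶/185.11 = 5402.2 K → 5400 K; t = 54.
B = 138.5·ln(54 − 10) − 305.0 = 138.5·ln 44 − 305.0 = 138.5·3.7842 − 305.0 = 219.110.
Rounded: 219.

219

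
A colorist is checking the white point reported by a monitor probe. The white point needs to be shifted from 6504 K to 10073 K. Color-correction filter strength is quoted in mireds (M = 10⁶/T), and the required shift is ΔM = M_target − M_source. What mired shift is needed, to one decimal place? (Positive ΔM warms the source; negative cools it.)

-54.5 mireds

M_source = 10⁶/6504 = 153.752; M_target = 10⁶/10073 = 99.275.
ΔM = 99.275 − 153.752 = -54.476 → -54.5 mireds, a cooling shift.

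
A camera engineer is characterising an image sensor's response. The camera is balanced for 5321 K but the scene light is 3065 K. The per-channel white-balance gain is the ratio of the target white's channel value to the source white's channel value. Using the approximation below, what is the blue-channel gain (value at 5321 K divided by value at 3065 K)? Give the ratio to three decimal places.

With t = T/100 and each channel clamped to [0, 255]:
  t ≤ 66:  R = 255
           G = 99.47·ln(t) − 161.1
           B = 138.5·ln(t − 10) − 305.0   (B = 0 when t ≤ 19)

1.894

At 3065 K (t = 30.65):
  B = 138.5·ln(30.65 − 10) − 305.0 = 138.5·ln 20.65 − 305.0 = 138.5·3.0277 − 305.0 = 114.339.
At 5321 K (t = 53.21):
  B = 138.5·ln(53.21 − 10) − 305.0 = 138.5·ln 43.21 − 305.0 = 138.5·3.7661 − 305.0 = 216.601.
Gain = 216.601 / 114.339 = 1.8944 → 1.894.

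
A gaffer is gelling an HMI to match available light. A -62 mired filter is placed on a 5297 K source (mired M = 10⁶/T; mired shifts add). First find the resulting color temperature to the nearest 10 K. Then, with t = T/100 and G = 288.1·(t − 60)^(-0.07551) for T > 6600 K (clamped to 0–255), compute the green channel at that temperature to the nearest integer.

M_in = 10⁶/5297 = 188.79; M_out = 188.79 + (-62) = 126.79.
T_out = 10⁶/126.79 = 7887.3 K → 7890 K; t = 78.9.
G = 288.1·(78.9 − 60)^(-0.07551) = 288.1·18.9^(-0.07551) = 288.1·0.80097 = 230.758.
Rounded: 231.

231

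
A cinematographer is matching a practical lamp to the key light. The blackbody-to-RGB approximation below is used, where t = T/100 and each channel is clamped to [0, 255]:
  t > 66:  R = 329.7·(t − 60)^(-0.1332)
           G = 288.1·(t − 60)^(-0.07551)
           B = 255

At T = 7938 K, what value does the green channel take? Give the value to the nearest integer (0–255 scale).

t = 7938/100 = 79.38; the t > 66 branch applies.
G = 288.1·(79.38 − 60)^(-0.07551) = 288.1·19.38^(-0.07551) = 288.1·0.79945 = 230.322.
Rounded: 230.

230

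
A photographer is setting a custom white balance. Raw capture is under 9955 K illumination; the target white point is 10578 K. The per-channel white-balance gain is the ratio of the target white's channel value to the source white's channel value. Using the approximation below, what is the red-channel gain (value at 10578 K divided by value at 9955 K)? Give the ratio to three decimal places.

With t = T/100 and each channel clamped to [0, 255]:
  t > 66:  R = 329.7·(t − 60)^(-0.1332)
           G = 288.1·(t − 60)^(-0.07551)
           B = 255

At 9955 K (t = 99.55):
  R = 329.7·(99.55 − 60)^(-0.1332) = 329.7·39.55^(-0.1332) = 329.7·0.61272 = 202.013.
At 10578 K (t = 105.78):
  R = 329.7·(105.78 − 60)^(-0.1332) = 329.7·45.78^(-0.1332) = 329.7·0.60089 = 198.115.
Gain = 198.115 / 202.013 = 0.9807 → 0.981.

0.981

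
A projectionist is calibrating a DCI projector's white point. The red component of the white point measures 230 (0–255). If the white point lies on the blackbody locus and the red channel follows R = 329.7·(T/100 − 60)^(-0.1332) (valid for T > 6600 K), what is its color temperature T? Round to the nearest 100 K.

(t − 60)^(-0.1332) = 230/329.7 = 0.69760.
t − 60 = 0.69760^(1/-0.1332) = 0.69760^(-7.508) = 14.932, so t = 74.932.
T = 100·t = 7493 K → 7500 K to the nearest 100 K.

7500 K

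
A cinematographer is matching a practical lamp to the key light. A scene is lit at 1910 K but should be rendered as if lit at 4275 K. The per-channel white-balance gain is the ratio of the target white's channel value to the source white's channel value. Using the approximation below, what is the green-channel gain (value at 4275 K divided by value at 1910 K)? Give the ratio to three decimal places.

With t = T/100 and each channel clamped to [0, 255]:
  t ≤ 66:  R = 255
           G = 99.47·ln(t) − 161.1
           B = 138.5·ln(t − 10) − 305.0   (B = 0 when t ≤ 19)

At 1910 K (t = 19.1):
  G = 99.47·ln 19.1 − 161.1 = 99.47·2.9497 − 161.1 = 132.305.
At 4275 K (t = 42.75):
  G = 99.47·ln 42.75 − 161.1 = 99.47·3.7554 − 161.1 = 212.447.
Gain = 212.447 / 132.305 = 1.6057 → 1.606.

1.606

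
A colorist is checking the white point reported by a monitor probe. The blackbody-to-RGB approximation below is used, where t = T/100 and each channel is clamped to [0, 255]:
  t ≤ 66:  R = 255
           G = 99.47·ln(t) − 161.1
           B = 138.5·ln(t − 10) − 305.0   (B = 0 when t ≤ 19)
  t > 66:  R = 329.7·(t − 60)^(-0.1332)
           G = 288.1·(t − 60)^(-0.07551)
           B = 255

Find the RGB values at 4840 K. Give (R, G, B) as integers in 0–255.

(255, 225, 200)

t = 4840/100 = 48.4; the t ≤ 66 branch applies.
R = 255 by definition for t ≤ 66.
G = 99.47·ln 48.4 − 161.1 = 99.47·3.8795 − 161.1 = 224.794.
B = 138.5·ln(48.4 − 10) − 305.0 = 138.5·ln 38.4 − 305.0 = 138.5·3.6481 − 305.0 = 200.256.
Rounded: (255, 225, 200).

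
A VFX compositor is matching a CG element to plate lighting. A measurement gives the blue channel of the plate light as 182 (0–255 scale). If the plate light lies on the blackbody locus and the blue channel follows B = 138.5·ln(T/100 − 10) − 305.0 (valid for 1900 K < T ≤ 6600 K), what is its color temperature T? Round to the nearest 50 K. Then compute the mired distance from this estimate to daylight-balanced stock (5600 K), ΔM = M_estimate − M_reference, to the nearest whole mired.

+51 mireds

ln(t − 10) = (182 + 305.0) / 138.5 = 3.5162.
t − 10 = e^3.5162 = 33.658, so t = 43.658.
T = 100·t = 4366 K → 4350 K to the nearest 50 K.
M_estimate = 10⁶/4350 = 229.89; M_reference = 10⁶/5600 = 178.57.
ΔM = 229.89 − 178.57 = 51.31 → +51 mireds.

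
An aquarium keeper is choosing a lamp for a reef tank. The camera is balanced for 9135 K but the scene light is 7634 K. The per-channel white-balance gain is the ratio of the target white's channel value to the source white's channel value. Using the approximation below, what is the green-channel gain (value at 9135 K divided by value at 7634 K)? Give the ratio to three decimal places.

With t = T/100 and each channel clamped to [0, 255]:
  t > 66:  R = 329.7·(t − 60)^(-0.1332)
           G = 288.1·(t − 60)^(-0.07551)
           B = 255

At 7634 K (t = 76.34):
  G = 288.1·(76.34 − 60)^(-0.07551) = 288.1·16.34^(-0.07551) = 288.1·0.80982 = 233.309.
At 9135 K (t = 91.35):
  G = 288.1·(91.35 − 60)^(-0.07551) = 288.1·31.35^(-0.07551) = 288.1·0.77094 = 222.107.
Gain = 222.107 / 233.309 = 0.9520 → 0.952.

0.952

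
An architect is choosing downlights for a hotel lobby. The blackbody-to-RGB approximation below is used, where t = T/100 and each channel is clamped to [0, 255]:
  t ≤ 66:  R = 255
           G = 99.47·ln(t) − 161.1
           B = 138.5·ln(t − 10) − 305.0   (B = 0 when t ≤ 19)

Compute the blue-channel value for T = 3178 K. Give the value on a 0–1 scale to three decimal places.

0.477

t = 3178/100 = 31.78; the t ≤ 66 branch applies.
B = 138.5·ln(31.78 − 10) − 305.0 = 138.5·ln 21.78 − 305.0 = 138.5·3.0810 − 305.0 = 121.717.
On a 0–1 scale: 121.717/255 = 0.4773 → 0.477.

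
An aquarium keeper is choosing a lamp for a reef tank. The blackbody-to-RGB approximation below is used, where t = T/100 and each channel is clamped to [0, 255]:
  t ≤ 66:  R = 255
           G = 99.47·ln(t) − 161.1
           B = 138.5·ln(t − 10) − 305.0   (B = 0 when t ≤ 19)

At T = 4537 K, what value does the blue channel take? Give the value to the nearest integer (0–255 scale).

189

t = 4537/100 = 45.37; the t ≤ 66 branch applies.
B = 138.5·ln(45.37 − 10) − 305.0 = 138.5·ln 35.37 − 305.0 = 138.5·3.5659 − 305.0 = 188.872.
Rounded: 189.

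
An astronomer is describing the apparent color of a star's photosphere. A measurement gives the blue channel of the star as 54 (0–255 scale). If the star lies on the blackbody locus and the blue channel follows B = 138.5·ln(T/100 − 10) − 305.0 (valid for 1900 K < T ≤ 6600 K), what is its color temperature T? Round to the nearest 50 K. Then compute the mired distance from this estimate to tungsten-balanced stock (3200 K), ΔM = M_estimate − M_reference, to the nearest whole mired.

ln(t − 10) = (54 + 305.0) / 138.5 = 2.5921.
t − 10 = e^2.5921 = 13.357, so t = 23.357.
T = 100·t = 2336 K → 2350 K to the nearest 50 K.
M_estimate = 10⁶/2350 = 425.53; M_reference = 10⁶/3200 = 312.50.
ΔM = 425.53 − 312.50 = 113.03 → +113 mireds.

+113 mireds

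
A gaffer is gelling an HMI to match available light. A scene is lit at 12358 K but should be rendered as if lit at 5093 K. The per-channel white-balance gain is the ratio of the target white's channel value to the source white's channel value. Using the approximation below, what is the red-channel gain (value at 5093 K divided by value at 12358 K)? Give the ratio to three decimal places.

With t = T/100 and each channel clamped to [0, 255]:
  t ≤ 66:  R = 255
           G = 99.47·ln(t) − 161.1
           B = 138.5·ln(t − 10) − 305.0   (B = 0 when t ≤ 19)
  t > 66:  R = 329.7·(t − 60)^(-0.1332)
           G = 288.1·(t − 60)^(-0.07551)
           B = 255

At 12358 K (t = 123.58):
  R = 329.7·(123.58 − 60)^(-0.1332) = 329.7·63.58^(-0.1332) = 329.7·0.57517 = 189.634.
At 5093 K (t = 50.93):
  R = 255 by definition for t ≤ 66.
Gain = 255.000 / 189.634 = 1.3447 → 1.345.

1.345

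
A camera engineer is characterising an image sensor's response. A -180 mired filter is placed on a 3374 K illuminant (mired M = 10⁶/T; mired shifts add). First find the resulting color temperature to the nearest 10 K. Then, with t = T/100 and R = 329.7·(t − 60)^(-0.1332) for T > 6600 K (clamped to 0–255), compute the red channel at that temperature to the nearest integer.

M_in = 10⁶/3374 = 296.38; M_out = 296.38 + (-180) = 116.38.
T_out = 10⁶/116.38 = 8592.2 K → 8590 K; t = 85.9.
R = 329.7·(85.9 − 60)^(-0.1332) = 329.7·25.9^(-0.1332) = 329.7·0.64826 = 213.731.
Rounded: 214.

214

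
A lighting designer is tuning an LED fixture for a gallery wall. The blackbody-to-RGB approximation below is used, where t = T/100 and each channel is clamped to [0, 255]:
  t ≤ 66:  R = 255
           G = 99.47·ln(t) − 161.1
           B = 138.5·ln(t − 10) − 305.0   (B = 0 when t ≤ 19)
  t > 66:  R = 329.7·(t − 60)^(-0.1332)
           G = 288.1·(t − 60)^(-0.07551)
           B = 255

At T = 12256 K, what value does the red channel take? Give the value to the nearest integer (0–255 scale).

190

t = 12256/100 = 122.56; the t > 66 branch applies.
R = 329.7·(122.56 − 60)^(-0.1332) = 329.7·62.56^(-0.1332) = 329.7·0.57641 = 190.043.
Rounded: 190.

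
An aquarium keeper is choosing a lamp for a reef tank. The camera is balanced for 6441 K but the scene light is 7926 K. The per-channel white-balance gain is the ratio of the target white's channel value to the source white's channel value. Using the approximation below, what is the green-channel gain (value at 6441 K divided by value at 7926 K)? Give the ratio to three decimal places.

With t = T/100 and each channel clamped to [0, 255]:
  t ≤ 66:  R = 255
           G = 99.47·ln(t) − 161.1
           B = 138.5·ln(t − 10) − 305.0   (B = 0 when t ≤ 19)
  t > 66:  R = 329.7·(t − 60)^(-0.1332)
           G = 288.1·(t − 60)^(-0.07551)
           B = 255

1.099

At 7926 K (t = 79.26):
  G = 288.1·(79.26 − 60)^(-0.07551) = 288.1·19.26^(-0.07551) = 288.1·0.79983 = 230.430.
At 6441 K (t = 64.41):
  G = 99.47·ln 64.41 − 161.1 = 99.47·4.1653 − 161.1 = 253.219.
Gain = 253.219 / 230.430 = 1.0989 → 1.099.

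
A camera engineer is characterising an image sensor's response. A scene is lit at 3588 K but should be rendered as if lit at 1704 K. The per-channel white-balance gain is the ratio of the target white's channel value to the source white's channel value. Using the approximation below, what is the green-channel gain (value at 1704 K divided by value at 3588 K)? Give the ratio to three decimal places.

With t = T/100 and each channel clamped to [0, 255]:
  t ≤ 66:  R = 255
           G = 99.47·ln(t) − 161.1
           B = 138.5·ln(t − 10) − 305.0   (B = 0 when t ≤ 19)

0.620

At 3588 K (t = 35.88):
  G = 99.47·ln 35.88 − 161.1 = 99.47·3.5802 − 161.1 = 195.021.
At 1704 K (t = 17.04):
  G = 99.47·ln 17.04 − 161.1 = 99.47·2.8356 − 161.1 = 120.954.
Gain = 120.954 / 195.021 = 0.6202 → 0.620.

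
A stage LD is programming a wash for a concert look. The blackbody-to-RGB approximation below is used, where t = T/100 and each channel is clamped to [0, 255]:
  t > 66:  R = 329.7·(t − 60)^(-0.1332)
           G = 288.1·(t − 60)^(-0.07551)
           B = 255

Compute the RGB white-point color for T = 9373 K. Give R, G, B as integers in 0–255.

t = 9373/100 = 93.73; the t > 66 branch applies.
R = 329.7·(93.73 − 60)^(-0.1332) = 329.7·33.73^(-0.1332) = 329.7·0.62585 = 206.342.
G = 288.1·(93.73 − 60)^(-0.07551) = 288.1·33.73^(-0.07551) = 288.1·0.76669 = 220.883.
B = 255 by definition for t > 66.
Rounded: (206, 221, 255).

R=206, G=221, B=255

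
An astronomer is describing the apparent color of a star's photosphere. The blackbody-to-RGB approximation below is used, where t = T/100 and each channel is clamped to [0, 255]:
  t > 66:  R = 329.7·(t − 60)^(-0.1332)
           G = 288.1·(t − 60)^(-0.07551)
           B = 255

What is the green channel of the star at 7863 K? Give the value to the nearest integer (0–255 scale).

231

t = 7863/100 = 78.63; the t > 66 branch applies.
G = 288.1·(78.63 − 60)^(-0.07551) = 288.1·18.63^(-0.07551) = 288.1·0.80184 = 231.009.
Rounded: 231.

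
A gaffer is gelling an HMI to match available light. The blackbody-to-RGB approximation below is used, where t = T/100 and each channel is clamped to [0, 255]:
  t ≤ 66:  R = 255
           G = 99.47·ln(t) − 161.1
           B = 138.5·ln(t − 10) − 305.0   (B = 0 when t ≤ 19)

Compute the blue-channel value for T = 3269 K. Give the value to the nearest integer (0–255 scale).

t = 3269/100 = 32.69; the t ≤ 66 branch applies.
B = 138.5·ln(32.69 − 10) − 305.0 = 138.5·ln 22.69 − 305.0 = 138.5·3.1219 − 305.0 = 127.387.
Rounded: 127.

127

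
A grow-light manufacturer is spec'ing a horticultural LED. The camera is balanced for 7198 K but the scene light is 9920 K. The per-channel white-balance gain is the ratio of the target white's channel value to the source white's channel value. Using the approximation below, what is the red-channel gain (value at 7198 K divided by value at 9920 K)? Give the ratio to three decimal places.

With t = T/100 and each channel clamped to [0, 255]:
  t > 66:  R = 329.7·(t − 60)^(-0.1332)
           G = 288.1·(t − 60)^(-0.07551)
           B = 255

At 9920 K (t = 99.2):
  R = 329.7·(99.2 − 60)^(-0.1332) = 329.7·39.2^(-0.1332) = 329.7·0.61344 = 202.252.
At 7198 K (t = 71.98):
  R = 329.7·(71.98 − 60)^(-0.1332) = 329.7·11.98^(-0.1332) = 329.7·0.71837 = 236.847.
Gain = 236.847 / 202.252 = 1.1710 → 1.171.

1.171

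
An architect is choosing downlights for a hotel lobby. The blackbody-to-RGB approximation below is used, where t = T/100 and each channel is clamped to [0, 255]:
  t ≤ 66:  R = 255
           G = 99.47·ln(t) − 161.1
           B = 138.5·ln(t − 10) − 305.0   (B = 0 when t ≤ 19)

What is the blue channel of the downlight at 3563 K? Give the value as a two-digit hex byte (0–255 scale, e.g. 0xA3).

t = 3563/100 = 35.63; the t ≤ 66 branch applies.
B = 138.5·ln(35.63 − 10) − 305.0 = 138.5·ln 25.63 − 305.0 = 138.5·3.2438 − 305.0 = 144.261.
Rounded: 144; in hex, 0x90.

0x90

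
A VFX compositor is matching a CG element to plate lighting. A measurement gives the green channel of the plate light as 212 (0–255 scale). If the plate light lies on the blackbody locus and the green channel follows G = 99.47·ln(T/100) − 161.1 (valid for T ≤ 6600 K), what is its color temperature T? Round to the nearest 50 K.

4250 K

ln t = (212 + 161.1) / 99.47 = 3.7509.
t = e^3.7509 = 42.559.
T = 100·t = 4256 K → 4250 K to the nearest 50 K.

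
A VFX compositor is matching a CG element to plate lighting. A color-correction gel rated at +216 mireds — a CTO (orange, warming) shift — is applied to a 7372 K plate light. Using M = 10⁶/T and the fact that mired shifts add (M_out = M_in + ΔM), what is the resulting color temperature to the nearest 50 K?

2850 K

M_in = 10⁶/7372 = 135.65 mireds.
M_out = 135.65 + (+216) = 351.65 mireds.
T_out = 10⁶/351.65 = 2843.7 K → 2850 K.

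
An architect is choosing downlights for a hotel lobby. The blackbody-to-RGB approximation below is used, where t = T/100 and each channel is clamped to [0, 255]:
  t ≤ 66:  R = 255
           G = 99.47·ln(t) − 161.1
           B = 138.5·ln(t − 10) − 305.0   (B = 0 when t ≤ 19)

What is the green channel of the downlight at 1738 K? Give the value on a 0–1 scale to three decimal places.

t = 1738/100 = 17.38; the t ≤ 66 branch applies.
G = 99.47·ln 17.38 − 161.1 = 99.47·2.8553 − 161.1 = 122.919.
On a 0–1 scale: 122.919/255 = 0.4820 → 0.482.

0.482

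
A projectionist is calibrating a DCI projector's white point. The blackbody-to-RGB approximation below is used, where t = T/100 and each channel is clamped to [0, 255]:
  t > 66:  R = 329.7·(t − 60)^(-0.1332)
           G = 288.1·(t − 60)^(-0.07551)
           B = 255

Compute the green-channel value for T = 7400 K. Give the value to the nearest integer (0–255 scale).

236

t = 7400/100 = 74; the t > 66 branch applies.
G = 288.1·(74 − 60)^(-0.07551) = 288.1·14^(-0.07551) = 288.1·0.81932 = 236.047.
Rounded: 236.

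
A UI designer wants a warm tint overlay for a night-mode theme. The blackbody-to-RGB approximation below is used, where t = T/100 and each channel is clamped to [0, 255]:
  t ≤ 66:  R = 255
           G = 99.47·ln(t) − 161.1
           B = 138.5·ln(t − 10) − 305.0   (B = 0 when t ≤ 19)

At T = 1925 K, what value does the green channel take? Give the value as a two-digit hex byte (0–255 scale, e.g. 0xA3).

0x85

t = 1925/100 = 19.25; the t ≤ 66 branch applies.
G = 99.47·ln 19.25 − 161.1 = 99.47·2.9575 − 161.1 = 133.084.
Rounded: 133; in hex, 0x85.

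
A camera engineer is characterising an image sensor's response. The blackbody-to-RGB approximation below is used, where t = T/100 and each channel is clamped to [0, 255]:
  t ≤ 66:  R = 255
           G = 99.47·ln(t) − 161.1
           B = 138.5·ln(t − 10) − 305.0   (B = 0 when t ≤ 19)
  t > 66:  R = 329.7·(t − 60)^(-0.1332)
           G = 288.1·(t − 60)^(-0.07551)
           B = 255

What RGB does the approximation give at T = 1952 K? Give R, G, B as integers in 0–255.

t = 1952/100 = 19.52; the t ≤ 66 branch applies.
R = 255 by definition for t ≤ 66.
G = 99.47·ln 19.52 − 161.1 = 99.47·2.9714 − 161.1 = 134.469.
B = 138.5·ln(19.52 − 10) − 305.0 = 138.5·ln 9.52 − 305.0 = 138.5·2.2534 − 305.0 = 7.095.
Rounded: (255, 134, 7).

R=255, G=134, B=7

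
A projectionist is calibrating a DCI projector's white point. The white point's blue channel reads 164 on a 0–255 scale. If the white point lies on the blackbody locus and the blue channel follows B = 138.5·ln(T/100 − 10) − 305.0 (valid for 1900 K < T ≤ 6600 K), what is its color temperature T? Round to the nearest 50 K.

3950 K

ln(t − 10) = (164 + 305.0) / 138.5 = 3.3863.
t − 10 = e^3.3863 = 29.556, so t = 39.556.
T = 100·t = 3956 K → 3950 K to the nearest 50 K.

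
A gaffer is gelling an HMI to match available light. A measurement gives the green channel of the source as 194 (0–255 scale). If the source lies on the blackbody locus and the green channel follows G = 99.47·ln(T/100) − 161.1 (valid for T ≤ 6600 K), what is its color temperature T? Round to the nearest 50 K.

ln t = (194 + 161.1) / 99.47 = 3.5699.
t = e^3.5699 = 35.514.
T = 100·t = 3551 K → 3550 K to the nearest 50 K.

3550 K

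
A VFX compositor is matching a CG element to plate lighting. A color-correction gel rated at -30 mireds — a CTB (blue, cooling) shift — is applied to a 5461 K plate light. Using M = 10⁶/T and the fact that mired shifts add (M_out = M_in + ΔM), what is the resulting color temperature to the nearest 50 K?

M_in = 10⁶/5461 = 183.12 mireds.
M_out = 183.12 + (-30) = 153.12 mireds.
T_out = 10⁶/153.12 = 6531.0 K → 6550 K.

6550 K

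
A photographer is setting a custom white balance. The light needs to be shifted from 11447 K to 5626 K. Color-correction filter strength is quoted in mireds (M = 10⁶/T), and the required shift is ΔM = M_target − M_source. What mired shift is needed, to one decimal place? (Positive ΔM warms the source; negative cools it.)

+90.4 mireds

M_source = 10⁶/11447 = 87.359; M_target = 10⁶/5626 = 177.746.
ΔM = 177.746 − 87.359 = 90.387 → +90.4 mireds, a warming shift.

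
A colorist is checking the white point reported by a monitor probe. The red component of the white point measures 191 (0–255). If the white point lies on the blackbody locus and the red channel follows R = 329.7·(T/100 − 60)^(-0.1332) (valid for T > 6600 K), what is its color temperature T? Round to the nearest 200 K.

(t − 60)^(-0.1332) = 191/329.7 = 0.57931.
t − 60 = 0.57931^(1/-0.1332) = 0.57931^(-7.508) = 60.245, so t = 120.245.
T = 100·t = 12025 K → 12000 K to the nearest 200 K.

12000 K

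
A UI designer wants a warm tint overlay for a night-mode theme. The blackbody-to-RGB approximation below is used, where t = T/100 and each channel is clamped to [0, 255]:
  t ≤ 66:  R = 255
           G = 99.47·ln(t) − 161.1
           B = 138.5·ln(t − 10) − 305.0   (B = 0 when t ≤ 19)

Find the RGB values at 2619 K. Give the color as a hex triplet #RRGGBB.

#FFA451

t = 2619/100 = 26.19; the t ≤ 66 branch applies.
R = 255 by definition for t ≤ 66.
G = 99.47·ln 26.19 − 161.1 = 99.47·3.2654 − 161.1 = 163.707.
B = 138.5·ln(26.19 − 10) − 305.0 = 138.5·ln 16.19 − 305.0 = 138.5·2.7844 − 305.0 = 80.639.
Rounded: (255, 164, 81).
In hex: #FFA451.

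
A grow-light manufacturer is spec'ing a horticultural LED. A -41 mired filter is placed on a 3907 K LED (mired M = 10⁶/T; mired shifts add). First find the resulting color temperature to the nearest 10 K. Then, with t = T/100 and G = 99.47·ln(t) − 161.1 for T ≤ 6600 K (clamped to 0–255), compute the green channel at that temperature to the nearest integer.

M_in = 10⁶/3907 = 255.95; M_out = 255.95 + (-41) = 214.95.
T_out = 10⁶/214.95 = 4652.2 K → 4650 K; t = 46.5.
G = 99.47·ln 46.5 − 161.1 = 99.47·3.8395 − 161.1 = 220.810.
Rounded: 221.

221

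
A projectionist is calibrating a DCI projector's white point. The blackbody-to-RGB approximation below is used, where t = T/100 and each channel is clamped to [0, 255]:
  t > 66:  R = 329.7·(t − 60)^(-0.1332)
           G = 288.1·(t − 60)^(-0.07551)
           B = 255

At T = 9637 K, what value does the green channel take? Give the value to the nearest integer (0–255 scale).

t = 9637/100 = 96.37; the t > 66 branch applies.
G = 288.1·(96.37 − 60)^(-0.07551) = 288.1·36.37^(-0.07551) = 288.1·0.76234 = 219.630.
Rounded: 220.

220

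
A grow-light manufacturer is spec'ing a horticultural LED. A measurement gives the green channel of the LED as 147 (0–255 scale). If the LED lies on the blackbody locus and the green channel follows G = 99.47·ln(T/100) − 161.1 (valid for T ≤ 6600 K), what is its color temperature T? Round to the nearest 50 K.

ln t = (147 + 161.1) / 99.47 = 3.0974.
t = e^3.0974 = 22.141.
T = 100·t = 2214 K → 2200 K to the nearest 50 K.

2200 K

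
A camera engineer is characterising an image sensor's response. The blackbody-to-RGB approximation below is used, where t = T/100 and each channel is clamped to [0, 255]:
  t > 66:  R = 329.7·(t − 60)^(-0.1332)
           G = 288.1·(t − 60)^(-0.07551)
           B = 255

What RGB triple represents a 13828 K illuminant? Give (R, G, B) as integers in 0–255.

t = 13828/100 = 138.28; the t > 66 branch applies.
R = 329.7·(138.28 − 60)^(-0.1332) = 329.7·78.28^(-0.1332) = 329.7·0.55946 = 184.453.
G = 288.1·(138.28 − 60)^(-0.07551) = 288.1·78.28^(-0.07551) = 288.1·0.71947 = 207.278.
B = 255 by definition for t > 66.
Rounded: (184, 207, 255).

(184, 207, 255)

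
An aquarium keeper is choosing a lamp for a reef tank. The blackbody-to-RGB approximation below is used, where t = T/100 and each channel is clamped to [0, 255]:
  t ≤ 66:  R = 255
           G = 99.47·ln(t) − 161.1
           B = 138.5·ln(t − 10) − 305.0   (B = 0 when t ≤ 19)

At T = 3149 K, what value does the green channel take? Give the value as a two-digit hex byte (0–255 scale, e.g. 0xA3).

t = 3149/100 = 31.49; the t ≤ 66 branch applies.
G = 99.47·ln 31.49 − 161.1 = 99.47·3.4497 − 161.1 = 182.039.
Rounded: 182; in hex, 0xB6.

0xB6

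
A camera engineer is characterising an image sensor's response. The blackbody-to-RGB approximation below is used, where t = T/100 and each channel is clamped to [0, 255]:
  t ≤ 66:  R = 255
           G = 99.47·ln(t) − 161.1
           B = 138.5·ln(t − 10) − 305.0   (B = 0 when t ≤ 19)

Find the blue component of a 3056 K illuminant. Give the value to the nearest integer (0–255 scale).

t = 3056/100 = 30.56; the t ≤ 66 branch applies.
B = 138.5·ln(30.56 − 10) − 305.0 = 138.5·ln 20.56 − 305.0 = 138.5·3.0233 − 305.0 = 113.734.
Rounded: 114.

114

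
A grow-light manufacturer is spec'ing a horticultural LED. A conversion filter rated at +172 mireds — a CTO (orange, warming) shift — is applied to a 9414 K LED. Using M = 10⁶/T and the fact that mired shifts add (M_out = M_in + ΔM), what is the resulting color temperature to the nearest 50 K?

3600 K

M_in = 10⁶/9414 = 106.22 mireds.
M_out = 106.22 + (+172) = 278.22 mireds.
T_out = 10⁶/278.22 = 3594.2 K → 3600 K.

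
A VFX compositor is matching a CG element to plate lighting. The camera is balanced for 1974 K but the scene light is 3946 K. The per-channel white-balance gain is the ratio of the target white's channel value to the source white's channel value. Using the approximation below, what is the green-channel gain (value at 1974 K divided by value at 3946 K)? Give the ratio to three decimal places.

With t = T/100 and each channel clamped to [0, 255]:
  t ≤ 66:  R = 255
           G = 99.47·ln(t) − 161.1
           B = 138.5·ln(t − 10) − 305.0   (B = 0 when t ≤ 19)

At 3946 K (t = 39.46):
  G = 99.47·ln 39.46 − 161.1 = 99.47·3.6753 − 161.1 = 204.481.
At 1974 K (t = 19.74):
  G = 99.47·ln 19.74 − 161.1 = 99.47·2.9826 − 161.1 = 135.584.
Gain = 135.584 / 204.481 = 0.6631 → 0.663.

0.663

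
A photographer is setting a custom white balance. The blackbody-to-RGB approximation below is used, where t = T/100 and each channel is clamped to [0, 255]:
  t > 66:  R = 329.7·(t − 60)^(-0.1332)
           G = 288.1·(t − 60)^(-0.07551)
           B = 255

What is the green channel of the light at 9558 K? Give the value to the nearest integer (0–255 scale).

t = 9558/100 = 95.58; the t > 66 branch applies.
G = 288.1·(95.58 − 60)^(-0.07551) = 288.1·35.58^(-0.07551) = 288.1·0.76360 = 219.994.
Rounded: 220.

220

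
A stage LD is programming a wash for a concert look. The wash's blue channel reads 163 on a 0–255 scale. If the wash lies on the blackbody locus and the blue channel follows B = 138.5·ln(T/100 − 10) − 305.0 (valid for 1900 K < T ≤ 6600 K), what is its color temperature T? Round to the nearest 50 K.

3950 K

ln(t − 10) = (163 + 305.0) / 138.5 = 3.3791.
t − 10 = e^3.3791 = 29.343, so t = 39.343.
T = 100·t = 3934 K → 3950 K to the nearest 50 K.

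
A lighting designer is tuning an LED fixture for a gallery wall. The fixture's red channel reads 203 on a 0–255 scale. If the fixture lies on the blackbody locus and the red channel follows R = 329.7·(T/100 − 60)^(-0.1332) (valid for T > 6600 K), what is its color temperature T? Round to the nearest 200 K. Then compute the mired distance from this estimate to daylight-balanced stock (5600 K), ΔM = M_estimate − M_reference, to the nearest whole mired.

(t − 60)^(-0.1332) = 203/329.7 = 0.61571.
t − 60 = 0.61571^(1/-0.1332) = 0.61571^(-7.508) = 38.129, so t = 98.129.
T = 100·t = 9813 K → 9800 K to the nearest 200 K.
M_estimate = 10⁶/9800 = 102.04; M_reference = 10⁶/5600 = 178.57.
ΔM = 102.04 − 178.57 = -76.53 → -77 mireds.

-77 mireds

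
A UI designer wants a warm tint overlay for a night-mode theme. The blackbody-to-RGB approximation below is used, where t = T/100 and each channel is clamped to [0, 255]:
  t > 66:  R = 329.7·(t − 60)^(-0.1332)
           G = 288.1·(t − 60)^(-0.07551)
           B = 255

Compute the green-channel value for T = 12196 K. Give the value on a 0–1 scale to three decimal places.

t = 12196/100 = 121.96; the t > 66 branch applies.
G = 288.1·(121.96 − 60)^(-0.07551) = 288.1·61.96^(-0.07551) = 288.1·0.73228 = 210.970.
On a 0–1 scale: 210.970/255 = 0.8273 → 0.827.

0.827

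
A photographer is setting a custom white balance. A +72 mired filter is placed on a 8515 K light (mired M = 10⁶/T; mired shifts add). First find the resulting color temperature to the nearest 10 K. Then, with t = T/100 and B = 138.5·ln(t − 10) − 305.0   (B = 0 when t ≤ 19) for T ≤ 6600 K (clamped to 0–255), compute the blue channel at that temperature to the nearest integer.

M_in = 10⁶/8515 = 117.44; M_out = 117.44 + (+72) = 189.44.
T_out = 10⁶/189.44 = 5278.7 K → 5280 K; t = 52.8.
B = 138.5·ln(52.8 − 10) − 305.0 = 138.5·ln 42.8 − 305.0 = 138.5·3.7565 − 305.0 = 215.281.
Rounded: 215.

215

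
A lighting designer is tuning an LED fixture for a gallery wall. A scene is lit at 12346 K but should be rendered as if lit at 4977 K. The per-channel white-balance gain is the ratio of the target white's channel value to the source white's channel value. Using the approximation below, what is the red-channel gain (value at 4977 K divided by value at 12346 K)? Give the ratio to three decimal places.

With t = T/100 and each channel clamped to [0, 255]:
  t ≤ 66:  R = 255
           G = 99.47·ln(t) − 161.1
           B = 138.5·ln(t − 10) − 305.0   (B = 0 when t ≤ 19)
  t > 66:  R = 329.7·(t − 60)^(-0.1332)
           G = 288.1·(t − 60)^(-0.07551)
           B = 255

At 12346 K (t = 123.46):
  R = 329.7·(123.46 − 60)^(-0.1332) = 329.7·63.46^(-0.1332) = 329.7·0.57532 = 189.682.
At 4977 K (t = 49.77):
  R = 255 by definition for t ≤ 66.
Gain = 255.000 / 189.682 = 1.3444 → 1.344.

1.344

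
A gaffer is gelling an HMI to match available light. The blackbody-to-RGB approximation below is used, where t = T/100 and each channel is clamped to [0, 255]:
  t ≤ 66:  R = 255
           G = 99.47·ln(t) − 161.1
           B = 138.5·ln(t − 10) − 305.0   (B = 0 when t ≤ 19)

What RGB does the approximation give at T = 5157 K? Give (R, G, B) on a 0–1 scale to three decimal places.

t = 5157/100 = 51.57; the t ≤ 66 branch applies.
R = 255 by definition for t ≤ 66.
G = 99.47·ln 51.57 − 161.1 = 99.47·3.9429 − 161.1 = 231.104.
B = 138.5·ln(51.57 − 10) − 305.0 = 138.5·ln 41.57 − 305.0 = 138.5·3.7274 − 305.0 = 211.242.
Dividing each by 255: (1.0000, 0.9063, 0.8284) → (1.000, 0.906, 0.828).

(1.000, 0.906, 0.828)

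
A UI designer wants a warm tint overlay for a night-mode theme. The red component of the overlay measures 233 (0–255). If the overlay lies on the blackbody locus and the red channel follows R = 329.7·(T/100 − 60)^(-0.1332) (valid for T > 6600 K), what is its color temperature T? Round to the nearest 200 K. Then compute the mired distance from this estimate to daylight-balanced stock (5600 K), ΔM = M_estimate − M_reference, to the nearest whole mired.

-43 mireds

(t − 60)^(-0.1332) = 233/329.7 = 0.70670.
t − 60 = 0.70670^(1/-0.1332) = 0.70670^(-7.508) = 13.547, so t = 73.547.
T = 100·t = 7355 K → 7400 K to the nearest 200 K.
M_estimate = 10⁶/7400 = 135.14; M_reference = 10⁶/5600 = 178.57.
ΔM = 135.14 − 178.57 = -43.44 → -43 mireds.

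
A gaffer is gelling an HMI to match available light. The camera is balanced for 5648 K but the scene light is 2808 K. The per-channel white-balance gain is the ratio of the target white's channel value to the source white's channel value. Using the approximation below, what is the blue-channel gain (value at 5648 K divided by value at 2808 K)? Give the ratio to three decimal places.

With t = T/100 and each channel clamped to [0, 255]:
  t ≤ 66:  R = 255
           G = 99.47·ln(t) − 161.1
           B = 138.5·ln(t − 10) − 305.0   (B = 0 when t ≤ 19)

2.363

At 2808 K (t = 28.08):
  B = 138.5·ln(28.08 − 10) − 305.0 = 138.5·ln 18.08 − 305.0 = 138.5·2.8948 − 305.0 = 95.931.
At 5648 K (t = 56.48):
  B = 138.5·ln(56.48 − 10) − 305.0 = 138.5·ln 46.48 − 305.0 = 138.5·3.8390 − 305.0 = 226.705.
Gain = 226.705 / 95.931 = 2.3632 → 2.363.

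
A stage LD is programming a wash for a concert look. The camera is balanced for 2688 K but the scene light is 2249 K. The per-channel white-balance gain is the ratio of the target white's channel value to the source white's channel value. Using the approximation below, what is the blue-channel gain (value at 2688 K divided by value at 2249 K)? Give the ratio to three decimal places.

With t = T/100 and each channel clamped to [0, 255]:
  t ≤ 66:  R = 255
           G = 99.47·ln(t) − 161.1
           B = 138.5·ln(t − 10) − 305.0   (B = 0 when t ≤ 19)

At 2249 K (t = 22.49):
  B = 138.5·ln(22.49 − 10) − 305.0 = 138.5·ln 12.49 − 305.0 = 138.5·2.5249 − 305.0 = 44.703.
At 2688 K (t = 26.88):
  B = 138.5·ln(26.88 − 10) − 305.0 = 138.5·ln 16.88 − 305.0 = 138.5·2.8261 − 305.0 = 86.419.
Gain = 86.419 / 44.703 = 1.9332 → 1.933.

1.933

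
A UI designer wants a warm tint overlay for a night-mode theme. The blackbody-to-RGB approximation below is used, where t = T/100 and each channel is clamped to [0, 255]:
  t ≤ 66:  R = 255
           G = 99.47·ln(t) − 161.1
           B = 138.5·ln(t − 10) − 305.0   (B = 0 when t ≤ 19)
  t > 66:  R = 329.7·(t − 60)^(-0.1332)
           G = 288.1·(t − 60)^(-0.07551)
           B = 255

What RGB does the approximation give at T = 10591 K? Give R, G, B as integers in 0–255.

R=198, G=216, B=255

t = 10591/100 = 105.91; the t > 66 branch applies.
R = 329.7·(105.91 − 60)^(-0.1332) = 329.7·45.91^(-0.1332) = 329.7·0.60067 = 198.040.
G = 288.1·(105.91 − 60)^(-0.07551) = 288.1·45.91^(-0.07551) = 288.1·0.74905 = 215.801.
B = 255 by definition for t > 66.
Rounded: (198, 216, 255).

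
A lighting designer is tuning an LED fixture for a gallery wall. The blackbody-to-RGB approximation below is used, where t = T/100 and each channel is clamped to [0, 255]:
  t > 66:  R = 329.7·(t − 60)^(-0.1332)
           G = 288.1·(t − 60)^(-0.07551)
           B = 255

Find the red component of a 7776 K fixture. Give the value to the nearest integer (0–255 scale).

t = 7776/100 = 77.76; the t > 66 branch applies.
R = 329.7·(77.76 − 60)^(-0.1332) = 329.7·17.76^(-0.1332) = 329.7·0.68167 = 224.747.
Rounded: 225.

225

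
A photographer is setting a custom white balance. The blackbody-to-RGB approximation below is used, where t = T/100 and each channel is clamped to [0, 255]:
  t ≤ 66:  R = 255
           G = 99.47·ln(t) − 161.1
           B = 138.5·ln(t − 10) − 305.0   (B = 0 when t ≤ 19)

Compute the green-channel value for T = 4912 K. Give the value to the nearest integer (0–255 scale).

t = 4912/100 = 49.12; the t ≤ 66 branch applies.
G = 99.47·ln 49.12 − 161.1 = 99.47·3.8943 − 161.1 = 226.263.
Rounded: 226.

226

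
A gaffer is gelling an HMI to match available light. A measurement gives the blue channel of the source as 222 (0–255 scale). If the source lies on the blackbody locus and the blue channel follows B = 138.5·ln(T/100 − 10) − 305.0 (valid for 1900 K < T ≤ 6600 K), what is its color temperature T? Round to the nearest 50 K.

5500 K

ln(t − 10) = (222 + 305.0) / 138.5 = 3.8051.
t − 10 = e^3.8051 = 44.928, so t = 54.928.
T = 100·t = 5493 K → 5500 K to the nearest 50 K.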